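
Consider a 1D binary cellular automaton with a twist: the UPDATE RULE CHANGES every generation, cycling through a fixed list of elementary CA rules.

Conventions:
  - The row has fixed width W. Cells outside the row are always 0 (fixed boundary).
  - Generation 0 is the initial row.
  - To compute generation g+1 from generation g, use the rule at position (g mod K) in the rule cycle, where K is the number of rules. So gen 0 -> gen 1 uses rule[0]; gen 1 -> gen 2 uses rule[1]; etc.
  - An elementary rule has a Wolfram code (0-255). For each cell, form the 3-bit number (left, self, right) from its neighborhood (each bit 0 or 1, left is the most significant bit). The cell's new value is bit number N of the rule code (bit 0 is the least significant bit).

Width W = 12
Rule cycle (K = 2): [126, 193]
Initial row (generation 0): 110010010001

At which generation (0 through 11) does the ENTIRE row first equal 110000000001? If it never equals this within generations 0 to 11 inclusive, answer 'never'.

Gen 0: 110010010001
Gen 1 (rule 126): 111111111011
Gen 2 (rule 193): 011111111001
Gen 3 (rule 126): 110000001111
Gen 4 (rule 193): 010111100111
Gen 5 (rule 126): 111100111101
Gen 6 (rule 193): 011100011100
Gen 7 (rule 126): 110110110110
Gen 8 (rule 193): 010010010010
Gen 9 (rule 126): 111111111111
Gen 10 (rule 193): 011111111111
Gen 11 (rule 126): 110000000001

Answer: 11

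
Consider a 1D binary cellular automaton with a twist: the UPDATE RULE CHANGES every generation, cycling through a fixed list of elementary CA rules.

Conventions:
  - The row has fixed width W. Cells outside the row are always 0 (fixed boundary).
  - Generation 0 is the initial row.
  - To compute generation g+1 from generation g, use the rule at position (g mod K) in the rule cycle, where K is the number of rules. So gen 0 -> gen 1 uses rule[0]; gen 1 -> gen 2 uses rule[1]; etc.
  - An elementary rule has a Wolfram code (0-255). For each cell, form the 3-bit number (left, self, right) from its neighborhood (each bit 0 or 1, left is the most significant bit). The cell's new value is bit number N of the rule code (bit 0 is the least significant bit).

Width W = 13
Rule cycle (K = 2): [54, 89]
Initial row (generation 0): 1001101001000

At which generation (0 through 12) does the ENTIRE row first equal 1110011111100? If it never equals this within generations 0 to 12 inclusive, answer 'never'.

Answer: 1

Derivation:
Gen 0: 1001101001000
Gen 1 (rule 54): 1110011111100
Gen 2 (rule 89): 1011010000111
Gen 3 (rule 54): 1100111001000
Gen 4 (rule 89): 1110101100111
Gen 5 (rule 54): 0001110011000
Gen 6 (rule 89): 1101011011111
Gen 7 (rule 54): 0011100100000
Gen 8 (rule 89): 1010110011111
Gen 9 (rule 54): 1111001100000
Gen 10 (rule 89): 1001101111111
Gen 11 (rule 54): 1110010000000
Gen 12 (rule 89): 1011001111111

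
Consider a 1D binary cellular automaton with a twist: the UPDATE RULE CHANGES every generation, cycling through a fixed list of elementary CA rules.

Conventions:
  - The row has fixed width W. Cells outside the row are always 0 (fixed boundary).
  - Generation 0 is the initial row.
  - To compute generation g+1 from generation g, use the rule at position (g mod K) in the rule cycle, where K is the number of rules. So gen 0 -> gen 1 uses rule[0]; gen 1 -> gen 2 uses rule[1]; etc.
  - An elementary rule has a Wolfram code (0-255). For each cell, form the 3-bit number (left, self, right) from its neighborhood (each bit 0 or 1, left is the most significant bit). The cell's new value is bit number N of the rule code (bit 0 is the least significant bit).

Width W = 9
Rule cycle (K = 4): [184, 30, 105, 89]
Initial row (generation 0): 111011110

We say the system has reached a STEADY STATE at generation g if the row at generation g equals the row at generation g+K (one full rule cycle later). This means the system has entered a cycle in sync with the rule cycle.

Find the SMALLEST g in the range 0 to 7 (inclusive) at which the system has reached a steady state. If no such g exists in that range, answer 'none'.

Answer: none

Derivation:
Gen 0: 111011110
Gen 1 (rule 184): 110111101
Gen 2 (rule 30): 100100001
Gen 3 (rule 105): 000001100
Gen 4 (rule 89): 111101111
Gen 5 (rule 184): 111011110
Gen 6 (rule 30): 100010001
Gen 7 (rule 105): 001000100
Gen 8 (rule 89): 100110011
Gen 9 (rule 184): 010101010
Gen 10 (rule 30): 110101011
Gen 11 (rule 105): 111010111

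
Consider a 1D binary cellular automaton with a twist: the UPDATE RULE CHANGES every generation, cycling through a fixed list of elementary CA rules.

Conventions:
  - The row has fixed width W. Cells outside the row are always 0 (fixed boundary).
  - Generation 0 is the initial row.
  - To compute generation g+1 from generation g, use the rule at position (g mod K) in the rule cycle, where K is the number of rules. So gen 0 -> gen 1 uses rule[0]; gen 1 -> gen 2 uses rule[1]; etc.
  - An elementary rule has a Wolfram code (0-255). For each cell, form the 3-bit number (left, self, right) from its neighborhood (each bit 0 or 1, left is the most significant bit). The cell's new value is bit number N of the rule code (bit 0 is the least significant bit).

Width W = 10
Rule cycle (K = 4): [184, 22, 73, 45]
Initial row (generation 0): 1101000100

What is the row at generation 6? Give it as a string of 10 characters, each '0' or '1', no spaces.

Gen 0: 1101000100
Gen 1 (rule 184): 1010100010
Gen 2 (rule 22): 1010110111
Gen 3 (rule 73): 0000110101
Gen 4 (rule 45): 1110101111
Gen 5 (rule 184): 1101011110
Gen 6 (rule 22): 0001000001

Answer: 0001000001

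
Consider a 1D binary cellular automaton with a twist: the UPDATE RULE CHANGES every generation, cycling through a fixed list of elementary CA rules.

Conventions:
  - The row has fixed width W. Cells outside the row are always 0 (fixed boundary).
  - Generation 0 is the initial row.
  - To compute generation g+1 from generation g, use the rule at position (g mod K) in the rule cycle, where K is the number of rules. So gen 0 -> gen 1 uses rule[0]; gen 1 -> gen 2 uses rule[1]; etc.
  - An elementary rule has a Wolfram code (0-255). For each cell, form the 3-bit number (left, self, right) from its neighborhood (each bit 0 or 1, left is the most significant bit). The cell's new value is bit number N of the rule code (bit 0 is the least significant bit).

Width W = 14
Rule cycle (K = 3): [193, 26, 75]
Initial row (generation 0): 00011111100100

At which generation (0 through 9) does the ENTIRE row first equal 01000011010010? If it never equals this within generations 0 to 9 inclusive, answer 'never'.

Gen 0: 00011111100100
Gen 1 (rule 193): 11001111100001
Gen 2 (rule 26): 10111000010010
Gen 3 (rule 75): 00101011100100
Gen 4 (rule 193): 10000001100001
Gen 5 (rule 26): 01000011010010
Gen 6 (rule 75): 10011111000100
Gen 7 (rule 193): 00001111010001
Gen 8 (rule 26): 00011000001010
Gen 9 (rule 75): 11111011110000

Answer: 5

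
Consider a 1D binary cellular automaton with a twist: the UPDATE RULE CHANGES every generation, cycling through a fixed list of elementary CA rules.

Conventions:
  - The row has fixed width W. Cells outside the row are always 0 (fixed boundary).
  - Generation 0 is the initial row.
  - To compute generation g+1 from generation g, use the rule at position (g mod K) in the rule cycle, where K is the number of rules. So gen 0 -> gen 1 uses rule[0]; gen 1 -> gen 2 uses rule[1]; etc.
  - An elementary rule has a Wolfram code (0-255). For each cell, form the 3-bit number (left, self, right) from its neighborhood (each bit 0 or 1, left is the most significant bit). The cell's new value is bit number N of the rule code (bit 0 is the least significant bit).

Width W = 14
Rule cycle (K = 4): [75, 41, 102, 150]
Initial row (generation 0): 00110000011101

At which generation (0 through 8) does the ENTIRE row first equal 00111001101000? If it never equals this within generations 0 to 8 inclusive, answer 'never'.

Answer: never

Derivation:
Gen 0: 00110000011101
Gen 1 (rule 75): 11110111110100
Gen 2 (rule 41): 10001100001001
Gen 3 (rule 102): 10010100011011
Gen 4 (rule 150): 11110110100000
Gen 5 (rule 75): 10010110001111
Gen 6 (rule 41): 00001100101000
Gen 7 (rule 102): 00010101111000
Gen 8 (rule 150): 00110100110100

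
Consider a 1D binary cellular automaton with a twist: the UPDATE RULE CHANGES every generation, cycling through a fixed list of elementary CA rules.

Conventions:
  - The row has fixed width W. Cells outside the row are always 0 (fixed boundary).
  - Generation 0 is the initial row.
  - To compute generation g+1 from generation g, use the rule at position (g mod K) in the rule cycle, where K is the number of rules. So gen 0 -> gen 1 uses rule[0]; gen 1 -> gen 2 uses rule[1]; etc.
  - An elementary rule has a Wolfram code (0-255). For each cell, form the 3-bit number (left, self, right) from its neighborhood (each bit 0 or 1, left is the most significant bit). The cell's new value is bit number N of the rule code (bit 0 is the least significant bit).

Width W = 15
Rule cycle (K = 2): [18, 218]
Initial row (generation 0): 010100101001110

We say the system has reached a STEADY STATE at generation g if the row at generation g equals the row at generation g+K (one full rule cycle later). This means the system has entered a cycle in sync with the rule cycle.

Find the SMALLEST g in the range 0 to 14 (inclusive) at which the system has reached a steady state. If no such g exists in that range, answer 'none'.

Answer: 10

Derivation:
Gen 0: 010100101001110
Gen 1 (rule 18): 100011000110001
Gen 2 (rule 218): 010111101111010
Gen 3 (rule 18): 100000000000001
Gen 4 (rule 218): 010000000000010
Gen 5 (rule 18): 101000000000101
Gen 6 (rule 218): 000100000001000
Gen 7 (rule 18): 001010000010100
Gen 8 (rule 218): 010001000100010
Gen 9 (rule 18): 101010101010101
Gen 10 (rule 218): 000000000000000
Gen 11 (rule 18): 000000000000000
Gen 12 (rule 218): 000000000000000
Gen 13 (rule 18): 000000000000000
Gen 14 (rule 218): 000000000000000
Gen 15 (rule 18): 000000000000000
Gen 16 (rule 218): 000000000000000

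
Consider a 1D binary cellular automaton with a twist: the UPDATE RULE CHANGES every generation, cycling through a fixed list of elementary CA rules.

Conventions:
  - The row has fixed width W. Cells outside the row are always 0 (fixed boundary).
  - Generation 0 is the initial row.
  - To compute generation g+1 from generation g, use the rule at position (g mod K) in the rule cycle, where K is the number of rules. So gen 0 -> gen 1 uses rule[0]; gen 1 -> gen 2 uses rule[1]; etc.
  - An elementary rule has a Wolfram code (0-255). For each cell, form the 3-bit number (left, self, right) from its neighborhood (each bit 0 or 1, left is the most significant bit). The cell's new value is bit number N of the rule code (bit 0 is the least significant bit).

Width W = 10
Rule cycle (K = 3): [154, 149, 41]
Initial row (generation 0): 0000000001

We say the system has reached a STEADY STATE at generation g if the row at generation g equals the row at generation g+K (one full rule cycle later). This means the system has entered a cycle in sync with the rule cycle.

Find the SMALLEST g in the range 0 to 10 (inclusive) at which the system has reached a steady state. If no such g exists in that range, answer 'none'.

Answer: 10

Derivation:
Gen 0: 0000000001
Gen 1 (rule 154): 0000000010
Gen 2 (rule 149): 1111111011
Gen 3 (rule 41): 1000000110
Gen 4 (rule 154): 0100001101
Gen 5 (rule 149): 0111100001
Gen 6 (rule 41): 0100001100
Gen 7 (rule 154): 1010011010
Gen 8 (rule 149): 1011000011
Gen 9 (rule 41): 0110011010
Gen 10 (rule 154): 1101110001
Gen 11 (rule 149): 0000101101
Gen 12 (rule 41): 1110011010
Gen 13 (rule 154): 1101110001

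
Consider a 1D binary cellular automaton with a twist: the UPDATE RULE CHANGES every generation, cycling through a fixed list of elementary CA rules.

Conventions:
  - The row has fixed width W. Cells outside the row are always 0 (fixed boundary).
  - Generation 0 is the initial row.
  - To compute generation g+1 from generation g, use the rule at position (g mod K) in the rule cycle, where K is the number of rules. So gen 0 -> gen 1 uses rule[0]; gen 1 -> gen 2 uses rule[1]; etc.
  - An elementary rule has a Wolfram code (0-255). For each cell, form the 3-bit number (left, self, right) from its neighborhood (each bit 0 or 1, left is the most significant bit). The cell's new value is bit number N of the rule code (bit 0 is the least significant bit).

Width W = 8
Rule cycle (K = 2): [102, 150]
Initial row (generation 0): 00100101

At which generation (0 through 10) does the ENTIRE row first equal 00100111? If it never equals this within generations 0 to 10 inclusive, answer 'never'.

Gen 0: 00100101
Gen 1 (rule 102): 01101111
Gen 2 (rule 150): 10000110
Gen 3 (rule 102): 10001010
Gen 4 (rule 150): 11011011
Gen 5 (rule 102): 01101101
Gen 6 (rule 150): 10000001
Gen 7 (rule 102): 10000011
Gen 8 (rule 150): 11000100
Gen 9 (rule 102): 01001100
Gen 10 (rule 150): 11110010

Answer: never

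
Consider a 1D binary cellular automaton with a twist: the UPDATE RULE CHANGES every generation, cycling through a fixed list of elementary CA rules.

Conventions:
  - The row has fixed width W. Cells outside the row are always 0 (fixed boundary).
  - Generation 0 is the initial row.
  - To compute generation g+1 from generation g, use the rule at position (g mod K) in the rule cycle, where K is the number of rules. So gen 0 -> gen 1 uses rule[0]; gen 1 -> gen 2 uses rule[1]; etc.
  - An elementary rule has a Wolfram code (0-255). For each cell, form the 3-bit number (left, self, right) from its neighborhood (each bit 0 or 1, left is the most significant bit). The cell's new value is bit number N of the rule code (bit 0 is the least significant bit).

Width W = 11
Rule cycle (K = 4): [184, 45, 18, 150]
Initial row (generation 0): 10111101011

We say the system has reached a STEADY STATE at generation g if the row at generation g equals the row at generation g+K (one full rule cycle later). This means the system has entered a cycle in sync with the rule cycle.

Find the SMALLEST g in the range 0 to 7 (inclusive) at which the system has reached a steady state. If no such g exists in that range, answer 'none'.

Gen 0: 10111101011
Gen 1 (rule 184): 01111010110
Gen 2 (rule 45): 01000111100
Gen 3 (rule 18): 10101000010
Gen 4 (rule 150): 10101100111
Gen 5 (rule 184): 01011010110
Gen 6 (rule 45): 01110111100
Gen 7 (rule 18): 10000000010
Gen 8 (rule 150): 11000000111
Gen 9 (rule 184): 10100000110
Gen 10 (rule 45): 11101110100
Gen 11 (rule 18): 00000000010

Answer: none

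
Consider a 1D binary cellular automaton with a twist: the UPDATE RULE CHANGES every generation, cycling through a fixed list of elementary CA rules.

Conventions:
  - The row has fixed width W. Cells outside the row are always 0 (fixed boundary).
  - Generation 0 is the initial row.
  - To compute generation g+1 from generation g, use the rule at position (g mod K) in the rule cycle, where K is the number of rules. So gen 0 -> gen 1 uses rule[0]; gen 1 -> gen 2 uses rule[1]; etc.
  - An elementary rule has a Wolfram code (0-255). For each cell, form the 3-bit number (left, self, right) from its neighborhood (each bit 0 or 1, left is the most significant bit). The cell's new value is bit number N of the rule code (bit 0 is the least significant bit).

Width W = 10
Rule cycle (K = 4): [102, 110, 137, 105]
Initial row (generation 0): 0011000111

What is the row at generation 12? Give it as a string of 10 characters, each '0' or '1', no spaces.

Answer: 0001110110

Derivation:
Gen 0: 0011000111
Gen 1 (rule 102): 0101001001
Gen 2 (rule 110): 1111011011
Gen 3 (rule 137): 1110010010
Gen 4 (rule 105): 1010000000
Gen 5 (rule 102): 1110000000
Gen 6 (rule 110): 1010000000
Gen 7 (rule 137): 0000111111
Gen 8 (rule 105): 1110100001
Gen 9 (rule 102): 0011100011
Gen 10 (rule 110): 0110100111
Gen 11 (rule 137): 0100000110
Gen 12 (rule 105): 0001110110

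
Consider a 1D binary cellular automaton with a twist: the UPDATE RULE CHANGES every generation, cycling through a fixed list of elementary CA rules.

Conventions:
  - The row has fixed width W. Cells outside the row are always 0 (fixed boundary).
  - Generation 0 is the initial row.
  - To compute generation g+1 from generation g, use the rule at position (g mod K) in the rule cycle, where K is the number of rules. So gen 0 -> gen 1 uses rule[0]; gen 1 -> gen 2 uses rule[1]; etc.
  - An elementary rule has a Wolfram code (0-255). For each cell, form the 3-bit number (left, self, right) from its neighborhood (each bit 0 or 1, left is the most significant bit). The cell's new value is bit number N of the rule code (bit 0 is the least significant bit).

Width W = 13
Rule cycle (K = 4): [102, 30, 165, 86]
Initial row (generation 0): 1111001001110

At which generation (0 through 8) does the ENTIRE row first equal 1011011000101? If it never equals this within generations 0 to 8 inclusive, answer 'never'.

Gen 0: 1111001001110
Gen 1 (rule 102): 0001011010010
Gen 2 (rule 30): 0011010011111
Gen 3 (rule 165): 1000110001110
Gen 4 (rule 86): 1101011010011
Gen 5 (rule 102): 0111101110101
Gen 6 (rule 30): 1100001000101
Gen 7 (rule 165): 0001101010111
Gen 8 (rule 86): 0010101010001

Answer: never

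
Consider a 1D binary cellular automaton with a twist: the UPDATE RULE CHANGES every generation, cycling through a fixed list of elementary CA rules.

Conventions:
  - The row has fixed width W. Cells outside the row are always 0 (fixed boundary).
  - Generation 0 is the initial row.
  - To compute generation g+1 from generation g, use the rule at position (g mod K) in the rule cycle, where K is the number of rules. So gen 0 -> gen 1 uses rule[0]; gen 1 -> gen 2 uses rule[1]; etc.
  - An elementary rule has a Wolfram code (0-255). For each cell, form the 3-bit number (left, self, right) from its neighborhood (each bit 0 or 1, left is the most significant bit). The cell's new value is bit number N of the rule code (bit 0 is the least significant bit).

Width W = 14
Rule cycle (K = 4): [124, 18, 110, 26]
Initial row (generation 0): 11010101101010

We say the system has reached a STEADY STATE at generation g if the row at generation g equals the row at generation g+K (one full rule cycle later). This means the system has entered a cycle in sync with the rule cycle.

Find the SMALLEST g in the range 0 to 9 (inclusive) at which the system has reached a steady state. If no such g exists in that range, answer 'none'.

Gen 0: 11010101101010
Gen 1 (rule 124): 11111111111111
Gen 2 (rule 18): 00000000000000
Gen 3 (rule 110): 00000000000000
Gen 4 (rule 26): 00000000000000
Gen 5 (rule 124): 00000000000000
Gen 6 (rule 18): 00000000000000
Gen 7 (rule 110): 00000000000000
Gen 8 (rule 26): 00000000000000
Gen 9 (rule 124): 00000000000000
Gen 10 (rule 18): 00000000000000
Gen 11 (rule 110): 00000000000000
Gen 12 (rule 26): 00000000000000
Gen 13 (rule 124): 00000000000000

Answer: 2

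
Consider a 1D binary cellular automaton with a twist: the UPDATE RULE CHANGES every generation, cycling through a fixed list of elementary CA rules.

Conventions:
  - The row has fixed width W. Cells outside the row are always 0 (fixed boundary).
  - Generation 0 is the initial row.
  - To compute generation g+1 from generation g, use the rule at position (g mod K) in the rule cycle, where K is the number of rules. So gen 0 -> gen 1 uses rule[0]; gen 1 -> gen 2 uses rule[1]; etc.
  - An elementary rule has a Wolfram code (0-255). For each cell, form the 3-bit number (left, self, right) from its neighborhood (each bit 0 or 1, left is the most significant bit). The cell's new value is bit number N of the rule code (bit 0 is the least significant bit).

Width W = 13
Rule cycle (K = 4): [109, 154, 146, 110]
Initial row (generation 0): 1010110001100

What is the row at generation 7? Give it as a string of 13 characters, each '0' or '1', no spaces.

Answer: 0101100000100

Derivation:
Gen 0: 1010110001100
Gen 1 (rule 109): 1111110101101
Gen 2 (rule 154): 1111100001000
Gen 3 (rule 146): 0111010010100
Gen 4 (rule 110): 1101110111100
Gen 5 (rule 109): 1111011100101
Gen 6 (rule 154): 1110011011000
Gen 7 (rule 146): 0101100000100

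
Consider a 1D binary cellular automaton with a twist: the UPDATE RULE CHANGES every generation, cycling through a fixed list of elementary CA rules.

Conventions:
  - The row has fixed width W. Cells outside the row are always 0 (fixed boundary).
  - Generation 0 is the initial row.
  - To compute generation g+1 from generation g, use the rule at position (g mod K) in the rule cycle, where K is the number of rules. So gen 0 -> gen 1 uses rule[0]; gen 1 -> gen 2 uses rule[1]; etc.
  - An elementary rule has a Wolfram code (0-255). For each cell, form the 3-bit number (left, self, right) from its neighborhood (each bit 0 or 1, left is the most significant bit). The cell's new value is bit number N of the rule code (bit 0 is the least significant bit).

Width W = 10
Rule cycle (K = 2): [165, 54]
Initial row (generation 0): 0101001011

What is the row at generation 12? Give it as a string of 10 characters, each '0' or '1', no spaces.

Gen 0: 0101001011
Gen 1 (rule 165): 0111001100
Gen 2 (rule 54): 1000110010
Gen 3 (rule 165): 1010000010
Gen 4 (rule 54): 1111000111
Gen 5 (rule 165): 0110010010
Gen 6 (rule 54): 1001111111
Gen 7 (rule 165): 1000111110
Gen 8 (rule 54): 1101000001
Gen 9 (rule 165): 0011011101
Gen 10 (rule 54): 0100100011
Gen 11 (rule 165): 0100101000
Gen 12 (rule 54): 1111111100

Answer: 1111111100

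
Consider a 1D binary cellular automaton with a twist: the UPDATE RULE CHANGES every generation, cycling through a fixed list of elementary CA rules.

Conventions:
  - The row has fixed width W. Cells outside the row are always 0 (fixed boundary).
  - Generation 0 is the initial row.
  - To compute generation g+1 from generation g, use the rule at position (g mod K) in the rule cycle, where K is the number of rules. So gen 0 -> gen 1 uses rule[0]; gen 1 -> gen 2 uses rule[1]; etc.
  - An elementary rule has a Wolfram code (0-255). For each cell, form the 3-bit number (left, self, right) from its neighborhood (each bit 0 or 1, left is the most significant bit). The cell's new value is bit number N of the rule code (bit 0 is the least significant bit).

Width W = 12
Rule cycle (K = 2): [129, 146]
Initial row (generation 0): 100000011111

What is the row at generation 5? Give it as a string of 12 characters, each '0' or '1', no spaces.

Answer: 111111111111

Derivation:
Gen 0: 100000011111
Gen 1 (rule 129): 001111001110
Gen 2 (rule 146): 010110110101
Gen 3 (rule 129): 000000000000
Gen 4 (rule 146): 000000000000
Gen 5 (rule 129): 111111111111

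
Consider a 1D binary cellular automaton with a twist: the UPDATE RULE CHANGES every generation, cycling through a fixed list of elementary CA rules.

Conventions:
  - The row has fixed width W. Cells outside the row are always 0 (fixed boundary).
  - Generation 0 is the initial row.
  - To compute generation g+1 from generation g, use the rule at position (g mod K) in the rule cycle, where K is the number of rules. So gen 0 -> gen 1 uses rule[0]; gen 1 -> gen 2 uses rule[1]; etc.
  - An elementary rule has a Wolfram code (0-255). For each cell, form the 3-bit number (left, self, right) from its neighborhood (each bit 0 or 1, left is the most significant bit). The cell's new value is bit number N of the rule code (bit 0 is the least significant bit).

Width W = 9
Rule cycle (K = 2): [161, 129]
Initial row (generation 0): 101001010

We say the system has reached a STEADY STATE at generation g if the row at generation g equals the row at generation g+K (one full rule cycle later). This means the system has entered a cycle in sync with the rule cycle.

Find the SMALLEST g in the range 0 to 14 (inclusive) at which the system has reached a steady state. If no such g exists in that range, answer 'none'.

Answer: 2

Derivation:
Gen 0: 101001010
Gen 1 (rule 161): 010000100
Gen 2 (rule 129): 000110001
Gen 3 (rule 161): 110000100
Gen 4 (rule 129): 000110001
Gen 5 (rule 161): 110000100
Gen 6 (rule 129): 000110001
Gen 7 (rule 161): 110000100
Gen 8 (rule 129): 000110001
Gen 9 (rule 161): 110000100
Gen 10 (rule 129): 000110001
Gen 11 (rule 161): 110000100
Gen 12 (rule 129): 000110001
Gen 13 (rule 161): 110000100
Gen 14 (rule 129): 000110001
Gen 15 (rule 161): 110000100
Gen 16 (rule 129): 000110001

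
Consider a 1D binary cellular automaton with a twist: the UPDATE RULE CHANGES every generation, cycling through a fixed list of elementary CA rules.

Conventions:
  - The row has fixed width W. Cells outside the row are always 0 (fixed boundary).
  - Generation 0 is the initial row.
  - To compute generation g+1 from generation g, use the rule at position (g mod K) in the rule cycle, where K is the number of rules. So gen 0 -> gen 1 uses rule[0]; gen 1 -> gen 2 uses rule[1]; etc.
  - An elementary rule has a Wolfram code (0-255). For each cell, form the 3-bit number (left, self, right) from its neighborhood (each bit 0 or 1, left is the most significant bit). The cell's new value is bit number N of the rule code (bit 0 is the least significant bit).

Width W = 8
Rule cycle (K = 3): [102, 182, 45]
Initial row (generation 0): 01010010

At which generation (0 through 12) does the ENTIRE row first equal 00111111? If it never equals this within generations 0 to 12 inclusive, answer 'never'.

Gen 0: 01010010
Gen 1 (rule 102): 11110110
Gen 2 (rule 182): 01101001
Gen 3 (rule 45): 01011001
Gen 4 (rule 102): 11101011
Gen 5 (rule 182): 01011100
Gen 6 (rule 45): 01110001
Gen 7 (rule 102): 10010011
Gen 8 (rule 182): 11111100
Gen 9 (rule 45): 10000001
Gen 10 (rule 102): 10000011
Gen 11 (rule 182): 11000100
Gen 12 (rule 45): 10010101

Answer: never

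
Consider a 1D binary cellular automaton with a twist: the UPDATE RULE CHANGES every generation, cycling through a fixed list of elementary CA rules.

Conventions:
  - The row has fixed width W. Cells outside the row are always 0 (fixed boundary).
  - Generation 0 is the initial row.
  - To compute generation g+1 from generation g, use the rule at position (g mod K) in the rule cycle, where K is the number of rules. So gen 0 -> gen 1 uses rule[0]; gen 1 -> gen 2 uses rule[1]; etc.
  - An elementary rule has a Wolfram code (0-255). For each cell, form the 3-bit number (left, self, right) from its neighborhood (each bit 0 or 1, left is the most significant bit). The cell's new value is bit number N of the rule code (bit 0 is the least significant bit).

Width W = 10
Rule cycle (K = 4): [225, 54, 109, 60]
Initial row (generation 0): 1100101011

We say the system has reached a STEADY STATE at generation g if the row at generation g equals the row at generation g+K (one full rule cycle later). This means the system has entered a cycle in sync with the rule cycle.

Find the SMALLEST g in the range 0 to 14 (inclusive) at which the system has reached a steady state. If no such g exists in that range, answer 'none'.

Gen 0: 1100101011
Gen 1 (rule 225): 0100010101
Gen 2 (rule 54): 1110111111
Gen 3 (rule 109): 1011100001
Gen 4 (rule 60): 1110010001
Gen 5 (rule 225): 0110000100
Gen 6 (rule 54): 1001001110
Gen 7 (rule 109): 1001001010
Gen 8 (rule 60): 1101101111
Gen 9 (rule 225): 0110110111
Gen 10 (rule 54): 1001001000
Gen 11 (rule 109): 1001001011
Gen 12 (rule 60): 1101101110
Gen 13 (rule 225): 0110110110
Gen 14 (rule 54): 1001001001
Gen 15 (rule 109): 1001001001
Gen 16 (rule 60): 1101101101
Gen 17 (rule 225): 0110110110
Gen 18 (rule 54): 1001001001

Answer: 13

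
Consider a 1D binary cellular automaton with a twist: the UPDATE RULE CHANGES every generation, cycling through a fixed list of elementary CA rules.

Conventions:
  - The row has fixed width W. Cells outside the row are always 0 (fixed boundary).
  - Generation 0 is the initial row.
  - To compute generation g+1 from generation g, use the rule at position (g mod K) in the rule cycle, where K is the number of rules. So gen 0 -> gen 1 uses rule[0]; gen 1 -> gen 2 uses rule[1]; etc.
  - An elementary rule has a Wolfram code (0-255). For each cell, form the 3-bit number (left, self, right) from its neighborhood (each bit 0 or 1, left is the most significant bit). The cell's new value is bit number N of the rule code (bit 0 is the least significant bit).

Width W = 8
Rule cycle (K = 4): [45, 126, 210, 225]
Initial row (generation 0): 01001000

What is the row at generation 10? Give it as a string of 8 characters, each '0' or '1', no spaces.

Answer: 11111111

Derivation:
Gen 0: 01001000
Gen 1 (rule 45): 01001011
Gen 2 (rule 126): 11111111
Gen 3 (rule 210): 01111111
Gen 4 (rule 225): 00111111
Gen 5 (rule 45): 10100000
Gen 6 (rule 126): 11110000
Gen 7 (rule 210): 01111000
Gen 8 (rule 225): 00111011
Gen 9 (rule 45): 10100110
Gen 10 (rule 126): 11111111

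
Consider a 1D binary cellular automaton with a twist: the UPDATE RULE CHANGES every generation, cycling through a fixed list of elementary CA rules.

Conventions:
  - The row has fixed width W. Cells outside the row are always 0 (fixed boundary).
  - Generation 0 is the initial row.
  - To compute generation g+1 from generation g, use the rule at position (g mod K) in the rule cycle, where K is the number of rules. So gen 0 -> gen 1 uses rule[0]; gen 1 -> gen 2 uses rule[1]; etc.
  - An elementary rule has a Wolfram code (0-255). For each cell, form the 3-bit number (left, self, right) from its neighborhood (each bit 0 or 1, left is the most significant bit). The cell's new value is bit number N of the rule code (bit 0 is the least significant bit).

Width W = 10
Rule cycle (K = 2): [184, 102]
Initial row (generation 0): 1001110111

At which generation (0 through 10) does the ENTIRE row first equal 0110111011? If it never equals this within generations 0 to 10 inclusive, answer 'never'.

Gen 0: 1001110111
Gen 1 (rule 184): 0101101110
Gen 2 (rule 102): 1110110010
Gen 3 (rule 184): 1101101001
Gen 4 (rule 102): 0110111011
Gen 5 (rule 184): 0101110110
Gen 6 (rule 102): 1110011010
Gen 7 (rule 184): 1101010101
Gen 8 (rule 102): 0111111111
Gen 9 (rule 184): 0111111110
Gen 10 (rule 102): 1000000010

Answer: 4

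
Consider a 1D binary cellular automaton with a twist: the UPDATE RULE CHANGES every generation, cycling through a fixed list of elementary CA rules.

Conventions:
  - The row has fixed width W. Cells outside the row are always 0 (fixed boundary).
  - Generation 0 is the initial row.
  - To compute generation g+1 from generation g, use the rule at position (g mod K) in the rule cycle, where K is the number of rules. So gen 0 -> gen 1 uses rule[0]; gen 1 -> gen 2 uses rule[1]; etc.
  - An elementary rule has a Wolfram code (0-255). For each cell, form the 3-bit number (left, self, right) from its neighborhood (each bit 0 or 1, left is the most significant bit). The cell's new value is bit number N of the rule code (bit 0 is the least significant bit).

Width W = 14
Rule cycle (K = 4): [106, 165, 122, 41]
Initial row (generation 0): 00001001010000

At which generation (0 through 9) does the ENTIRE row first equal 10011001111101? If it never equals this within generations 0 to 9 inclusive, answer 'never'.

Answer: never

Derivation:
Gen 0: 00001001010000
Gen 1 (rule 106): 00010010100000
Gen 2 (rule 165): 11010011101111
Gen 3 (rule 122): 11101110111001
Gen 4 (rule 41): 10011001100000
Gen 5 (rule 106): 00111011100000
Gen 6 (rule 165): 10010101001111
Gen 7 (rule 122): 01101010111001
Gen 8 (rule 41): 01010101100000
Gen 9 (rule 106): 10101011100000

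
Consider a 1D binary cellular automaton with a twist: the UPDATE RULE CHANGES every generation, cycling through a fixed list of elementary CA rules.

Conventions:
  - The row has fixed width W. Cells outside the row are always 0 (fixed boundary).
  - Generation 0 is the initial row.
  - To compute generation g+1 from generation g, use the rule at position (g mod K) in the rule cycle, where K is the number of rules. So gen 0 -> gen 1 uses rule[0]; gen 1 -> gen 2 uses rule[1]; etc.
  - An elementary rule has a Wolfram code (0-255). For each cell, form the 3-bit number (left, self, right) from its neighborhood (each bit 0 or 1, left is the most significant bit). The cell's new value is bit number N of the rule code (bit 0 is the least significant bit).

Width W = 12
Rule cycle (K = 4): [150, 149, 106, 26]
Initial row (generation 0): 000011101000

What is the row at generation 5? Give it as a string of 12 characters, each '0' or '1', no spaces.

Gen 0: 000011101000
Gen 1 (rule 150): 000101001100
Gen 2 (rule 149): 110101100011
Gen 3 (rule 106): 111011100111
Gen 4 (rule 26): 100010011100
Gen 5 (rule 150): 110111101010

Answer: 110111101010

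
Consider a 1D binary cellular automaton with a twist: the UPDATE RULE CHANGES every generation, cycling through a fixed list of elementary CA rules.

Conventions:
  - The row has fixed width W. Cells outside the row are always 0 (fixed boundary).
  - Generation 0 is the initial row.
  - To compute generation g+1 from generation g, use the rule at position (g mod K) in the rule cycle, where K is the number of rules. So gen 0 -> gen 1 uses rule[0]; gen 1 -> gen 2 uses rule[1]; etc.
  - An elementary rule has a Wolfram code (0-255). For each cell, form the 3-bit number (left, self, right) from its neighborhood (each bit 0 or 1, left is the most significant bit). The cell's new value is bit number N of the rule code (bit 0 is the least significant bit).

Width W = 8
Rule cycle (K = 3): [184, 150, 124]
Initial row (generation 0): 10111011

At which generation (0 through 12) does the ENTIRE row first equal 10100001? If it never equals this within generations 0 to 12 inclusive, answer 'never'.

Gen 0: 10111011
Gen 1 (rule 184): 01110110
Gen 2 (rule 150): 10100001
Gen 3 (rule 124): 11110001
Gen 4 (rule 184): 11101000
Gen 5 (rule 150): 01001100
Gen 6 (rule 124): 01101110
Gen 7 (rule 184): 01011101
Gen 8 (rule 150): 11001001
Gen 9 (rule 124): 11101101
Gen 10 (rule 184): 11011010
Gen 11 (rule 150): 00000011
Gen 12 (rule 124): 00000011

Answer: 2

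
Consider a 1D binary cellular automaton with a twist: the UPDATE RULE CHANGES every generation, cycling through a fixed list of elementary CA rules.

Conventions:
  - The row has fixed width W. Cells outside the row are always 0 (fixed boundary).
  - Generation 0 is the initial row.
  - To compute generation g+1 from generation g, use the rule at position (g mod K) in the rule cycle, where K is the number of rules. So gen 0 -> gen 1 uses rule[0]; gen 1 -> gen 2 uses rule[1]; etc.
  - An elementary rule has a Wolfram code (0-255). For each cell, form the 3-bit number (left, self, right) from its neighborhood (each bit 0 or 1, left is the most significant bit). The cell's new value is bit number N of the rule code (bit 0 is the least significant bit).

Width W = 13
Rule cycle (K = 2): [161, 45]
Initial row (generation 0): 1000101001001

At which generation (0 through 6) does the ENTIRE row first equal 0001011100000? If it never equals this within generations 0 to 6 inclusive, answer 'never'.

Answer: never

Derivation:
Gen 0: 1000101001001
Gen 1 (rule 161): 0010010000000
Gen 2 (rule 45): 1010010111111
Gen 3 (rule 161): 0100001011110
Gen 4 (rule 45): 0101101110000
Gen 5 (rule 161): 0010010100111
Gen 6 (rule 45): 1010011100100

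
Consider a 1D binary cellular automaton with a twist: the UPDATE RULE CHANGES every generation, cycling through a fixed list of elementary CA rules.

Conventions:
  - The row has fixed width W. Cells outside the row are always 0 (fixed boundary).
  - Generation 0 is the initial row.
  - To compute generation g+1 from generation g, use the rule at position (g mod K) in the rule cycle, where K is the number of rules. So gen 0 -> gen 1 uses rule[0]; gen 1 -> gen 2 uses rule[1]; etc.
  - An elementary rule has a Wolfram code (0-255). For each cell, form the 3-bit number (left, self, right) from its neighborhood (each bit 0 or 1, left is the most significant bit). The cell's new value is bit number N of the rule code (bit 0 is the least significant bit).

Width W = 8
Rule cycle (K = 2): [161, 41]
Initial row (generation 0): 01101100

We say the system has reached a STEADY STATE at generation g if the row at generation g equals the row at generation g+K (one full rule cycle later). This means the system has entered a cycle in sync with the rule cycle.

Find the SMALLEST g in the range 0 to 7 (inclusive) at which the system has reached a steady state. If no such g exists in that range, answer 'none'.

Answer: 1

Derivation:
Gen 0: 01101100
Gen 1 (rule 161): 00010001
Gen 2 (rule 41): 11000100
Gen 3 (rule 161): 00010001
Gen 4 (rule 41): 11000100
Gen 5 (rule 161): 00010001
Gen 6 (rule 41): 11000100
Gen 7 (rule 161): 00010001
Gen 8 (rule 41): 11000100
Gen 9 (rule 161): 00010001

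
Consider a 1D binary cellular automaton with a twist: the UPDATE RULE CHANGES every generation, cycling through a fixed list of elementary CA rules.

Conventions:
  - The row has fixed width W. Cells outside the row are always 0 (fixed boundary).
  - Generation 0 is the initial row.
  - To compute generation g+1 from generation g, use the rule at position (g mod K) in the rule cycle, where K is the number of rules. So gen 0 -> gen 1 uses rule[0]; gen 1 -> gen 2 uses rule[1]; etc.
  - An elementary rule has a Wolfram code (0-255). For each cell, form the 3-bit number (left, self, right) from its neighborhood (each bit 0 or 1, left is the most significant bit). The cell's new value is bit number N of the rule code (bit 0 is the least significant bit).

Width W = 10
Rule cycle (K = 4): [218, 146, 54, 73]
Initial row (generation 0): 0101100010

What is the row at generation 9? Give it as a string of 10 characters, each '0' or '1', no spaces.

Gen 0: 0101100010
Gen 1 (rule 218): 1001110101
Gen 2 (rule 146): 0110100000
Gen 3 (rule 54): 1001110000
Gen 4 (rule 73): 0001010111
Gen 5 (rule 218): 0010000111
Gen 6 (rule 146): 0101001010
Gen 7 (rule 54): 1111111111
Gen 8 (rule 73): 1000000001
Gen 9 (rule 218): 0100000010

Answer: 0100000010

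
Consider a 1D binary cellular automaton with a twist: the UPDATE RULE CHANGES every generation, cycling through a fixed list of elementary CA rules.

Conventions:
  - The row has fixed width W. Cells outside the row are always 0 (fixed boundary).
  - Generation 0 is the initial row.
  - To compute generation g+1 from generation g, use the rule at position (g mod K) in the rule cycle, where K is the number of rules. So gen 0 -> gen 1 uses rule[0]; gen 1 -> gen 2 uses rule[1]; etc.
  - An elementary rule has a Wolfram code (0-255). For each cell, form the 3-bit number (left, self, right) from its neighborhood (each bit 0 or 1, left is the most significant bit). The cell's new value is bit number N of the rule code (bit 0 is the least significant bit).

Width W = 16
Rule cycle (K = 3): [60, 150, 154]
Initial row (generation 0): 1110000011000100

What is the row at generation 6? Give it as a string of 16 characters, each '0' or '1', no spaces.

Answer: 1000111100010010

Derivation:
Gen 0: 1110000011000100
Gen 1 (rule 60): 1001000010100110
Gen 2 (rule 150): 1111100110111001
Gen 3 (rule 154): 1111011100110110
Gen 4 (rule 60): 1000110010101101
Gen 5 (rule 150): 1101001110100001
Gen 6 (rule 154): 1000111100010010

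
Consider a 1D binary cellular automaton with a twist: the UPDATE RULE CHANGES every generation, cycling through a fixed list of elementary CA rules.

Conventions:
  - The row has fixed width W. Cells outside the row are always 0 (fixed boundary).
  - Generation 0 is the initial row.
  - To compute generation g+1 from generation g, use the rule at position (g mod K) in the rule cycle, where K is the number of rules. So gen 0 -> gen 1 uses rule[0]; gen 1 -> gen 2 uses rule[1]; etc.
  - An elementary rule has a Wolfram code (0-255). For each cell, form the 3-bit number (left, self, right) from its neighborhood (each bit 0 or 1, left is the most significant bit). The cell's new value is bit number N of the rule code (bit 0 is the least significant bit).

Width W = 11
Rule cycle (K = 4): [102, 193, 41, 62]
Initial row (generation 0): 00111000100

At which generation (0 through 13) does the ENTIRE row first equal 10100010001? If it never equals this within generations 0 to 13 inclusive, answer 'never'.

Answer: 7

Derivation:
Gen 0: 00111000100
Gen 1 (rule 102): 01001001100
Gen 2 (rule 193): 00000000101
Gen 3 (rule 41): 11111110010
Gen 4 (rule 62): 10000001111
Gen 5 (rule 102): 10000010001
Gen 6 (rule 193): 00111000100
Gen 7 (rule 41): 10100010001
Gen 8 (rule 62): 11110111011
Gen 9 (rule 102): 00011001101
Gen 10 (rule 193): 11001000100
Gen 11 (rule 41): 10000010001
Gen 12 (rule 62): 11000111011
Gen 13 (rule 102): 01001001101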